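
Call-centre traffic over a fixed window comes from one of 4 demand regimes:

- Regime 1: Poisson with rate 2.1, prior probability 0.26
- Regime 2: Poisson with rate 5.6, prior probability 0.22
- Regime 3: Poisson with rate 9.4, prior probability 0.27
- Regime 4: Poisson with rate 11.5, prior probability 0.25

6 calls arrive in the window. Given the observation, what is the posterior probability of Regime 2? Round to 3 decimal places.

0.511

By Bayes' theorem, P(k | x) = P(Z=k) f_k(x) / Σ_j P(Z=j) f_j(x).
Poisson probabilities:
  L_1 = e^(−2.1)·2.1^6/6! = 0.014587
  L_2 = e^(−5.6)·5.6^6/6! = 0.158397
  L_3 = e^(−9.4)·9.4^6/6! = 0.0792623
  L_4 = e^(−11.5)·11.5^6/6! = 0.0325438
Unnormalised posteriors:
  P(Z=1)·L_1 = 0.26 × 0.014587 = 0.00379261
  P(Z=2)·L_2 = 0.22 × 0.158397 = 0.0348473
  P(Z=3)·L_3 = 0.27 × 0.0792623 = 0.0214008
  P(Z=4)·L_4 = 0.25 × 0.0325438 = 0.00813595
Sum: 0.00379261 + 0.0348473 + 0.0214008 + 0.00813595 = 0.0681767
P(Regime 2 | 6 calls) ≈ 0.511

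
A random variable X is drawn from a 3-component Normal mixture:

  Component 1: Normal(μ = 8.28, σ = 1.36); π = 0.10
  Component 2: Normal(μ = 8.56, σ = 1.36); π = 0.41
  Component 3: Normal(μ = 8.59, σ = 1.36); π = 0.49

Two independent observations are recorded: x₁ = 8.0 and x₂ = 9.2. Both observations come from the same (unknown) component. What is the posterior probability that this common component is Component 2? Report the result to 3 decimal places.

By Bayes' theorem, P(k | x) = π_k f_k(x) / Σ_j π_j f_j(x).
Since both observations come from the same component, the likelihood for component k is f_k(x₁)·f_k(x₂).
  p_1 = [0.287188] × [0.233347] = 0.0670145
  p_2 = [0.269497] × [0.262593] = 0.070768
  p_3 = [0.266995] × [0.265269] = 0.0708254
Multiply by the mixture weights:
  π_1·p_1 = 0.10 × 0.0670145 = 0.00670145
  π_2·p_2 = 0.41 × 0.070768 = 0.0290149
  π_3·p_3 = 0.49 × 0.0708254 = 0.0347045
Evidence: 0.00670145 + 0.0290149 + 0.0347045 = 0.0704208
P(Component 2 | x₁,x₂) ≈ 0.412

0.412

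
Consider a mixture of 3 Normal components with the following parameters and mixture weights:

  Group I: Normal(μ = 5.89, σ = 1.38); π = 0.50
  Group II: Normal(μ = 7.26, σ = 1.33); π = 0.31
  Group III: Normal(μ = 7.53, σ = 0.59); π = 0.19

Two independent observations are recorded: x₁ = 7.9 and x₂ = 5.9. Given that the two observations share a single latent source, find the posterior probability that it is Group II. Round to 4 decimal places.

The responsibility of component k is π_k f_k(x) divided by Σ_j π_j f_j(x).
Since both observations come from the same component, the likelihood for component k is f_k(x₁)·f_k(x₂).
  f_I = [0.100084] × [0.289081] = 0.0289323
  f_II = [0.267163] × [0.17783] = 0.0475096
  f_III = [0.555468] × [0.0148821] = 0.00826654
Unnormalised posteriors:
  π_I·f_I = 0.50 × 0.0289323 = 0.0144661
  π_II·f_II = 0.31 × 0.0475096 = 0.014728
  π_III·f_III = 0.19 × 0.00826654 = 0.00157064
Marginal: 0.0144661 + 0.014728 + 0.00157064 = 0.0307647
P(Group II | x₁, x₂) = 0.014728 / 0.0307647 ≈ 0.4787

0.4787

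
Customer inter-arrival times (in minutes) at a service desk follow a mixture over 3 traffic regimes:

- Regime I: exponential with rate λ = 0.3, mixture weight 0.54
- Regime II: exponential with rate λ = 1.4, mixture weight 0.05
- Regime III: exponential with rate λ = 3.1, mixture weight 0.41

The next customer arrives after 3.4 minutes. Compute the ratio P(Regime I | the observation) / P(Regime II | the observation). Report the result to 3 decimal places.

97.427

Since P(k|x) ∝ π_k f_k(x), the posterior odds are π_i f_i(x) / (π_j f_j(x)).
Component likelihoods at x = 3.4 minutes:
  L_I = 0.108178
  L_II = 0.0119919
  L_III = 8.20159e-05
0.0584164 / 0.000599593 ≈ 97.427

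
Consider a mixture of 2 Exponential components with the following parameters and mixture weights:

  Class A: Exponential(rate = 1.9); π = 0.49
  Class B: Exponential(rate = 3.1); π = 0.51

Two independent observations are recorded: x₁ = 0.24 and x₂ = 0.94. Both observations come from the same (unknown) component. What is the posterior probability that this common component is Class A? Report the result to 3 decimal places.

By Bayes' theorem, P(k | x) = P(Z=k) f_k(x) / Σ_j P(Z=j) f_j(x).
Since both observations come from the same component, the likelihood for component k is f_k(x₁)·f_k(x₂).
  p_A = [1.20425] × [0.318496] = 0.383547
  p_B = [1.47315] × [0.168201] = 0.247785
Prior × likelihood for each component:
  P(Z=A)·p_A = 0.49 × 0.383547 = 0.187938
  P(Z=B)·p_B = 0.51 × 0.247785 = 0.12637
Normaliser: 0.187938 + 0.12637 = 0.314308
P(Class A | x) = 0.187938 / 0.314308 ≈ 0.598

0.598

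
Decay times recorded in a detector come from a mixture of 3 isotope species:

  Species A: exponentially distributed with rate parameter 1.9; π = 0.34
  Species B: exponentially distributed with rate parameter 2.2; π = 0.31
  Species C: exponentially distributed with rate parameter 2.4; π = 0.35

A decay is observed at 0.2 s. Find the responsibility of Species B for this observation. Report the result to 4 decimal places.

0.3136

Posterior ∝ prior × likelihood, so P(k | x) ∝ π_k f_k(x); normalise over all components.
Evaluate each component's likelihood at the observed value:
  L_A = 1.9·e^(−1.9·0.2) = 1.9·e^(−0.3800) = 1.29934
  L_B = 2.2·e^(−2.2·0.2) = 2.2·e^(−0.4400) = 1.41688
  L_C = 2.4·e^(−2.4·0.2) = 2.4·e^(−0.4800) = 1.48508
Prior × likelihood for each component:
  π_A·L_A = 0.34 × 1.29934 = 0.441774
  π_B·L_B = 0.31 × 1.41688 = 0.439233
  π_C·L_C = 0.35 × 1.48508 = 0.519778
Denominator: 0.441774 + 0.439233 + 0.519778 = 1.40079
So the posterior for Species B is 0.439233 / 1.40079 ≈ 0.3136.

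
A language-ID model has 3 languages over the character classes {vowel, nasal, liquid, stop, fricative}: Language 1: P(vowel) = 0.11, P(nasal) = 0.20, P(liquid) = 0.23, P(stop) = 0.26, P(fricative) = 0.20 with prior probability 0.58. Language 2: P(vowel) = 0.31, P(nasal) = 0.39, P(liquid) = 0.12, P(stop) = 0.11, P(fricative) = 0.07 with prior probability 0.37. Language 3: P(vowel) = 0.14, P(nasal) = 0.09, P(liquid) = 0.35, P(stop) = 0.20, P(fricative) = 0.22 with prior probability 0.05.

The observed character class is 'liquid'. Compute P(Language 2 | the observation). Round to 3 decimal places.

By Bayes' theorem, P(k | x) = π_k f_k(x) / Σ_j π_j f_j(x).
Component likelihoods at x = 'liquid':
  f_1 = 0.23
  f_2 = 0.12
  f_3 = 0.35
Weight by the priors:
  π_1·f_1 = 0.58 × 0.23 = 0.1334
  π_2·f_2 = 0.37 × 0.12 = 0.0444
  π_3·f_3 = 0.05 × 0.35 = 0.0175
Normaliser: 0.1334 + 0.0444 + 0.0175 = 0.1953
P(Language 2 | data) = 0.0444 / 0.1953 ≈ 0.227

0.227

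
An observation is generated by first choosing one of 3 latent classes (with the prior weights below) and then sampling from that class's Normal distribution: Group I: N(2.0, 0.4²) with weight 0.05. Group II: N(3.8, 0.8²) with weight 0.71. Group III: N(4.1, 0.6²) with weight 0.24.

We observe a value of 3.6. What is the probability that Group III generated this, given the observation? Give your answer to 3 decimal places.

The responsibility of component k is w_k f_k(x) divided by Σ_j w_j f_j(x).
Normal densities:
  p_I = (1/(0.4·√(2π)))·exp(−(3.6−2.0)²/(2·0.4²)) = 0.997356·exp(-8.00000) = 0.000334576
  p_II = (1/(0.8·√(2π)))·exp(−(3.6−3.8)²/(2·0.8²)) = 0.498678·exp(-0.03125) = 0.483335
  p_III = (1/(0.6·√(2π)))·exp(−(3.6−4.1)²/(2·0.6²)) = 0.664904·exp(-0.34722) = 0.469853
Multiply by the mixture weights:
  w_I·p_I = 0.05 × 0.000334576 = 1.67288e-05
  w_II·p_II = 0.71 × 0.483335 = 0.343168
  w_III·p_III = 0.24 × 0.469853 = 0.112765
Denominator: 1.67288e-05 + 0.343168 + 0.112765 = 0.455949
P(Group III | the observation) ≈ 0.247

0.247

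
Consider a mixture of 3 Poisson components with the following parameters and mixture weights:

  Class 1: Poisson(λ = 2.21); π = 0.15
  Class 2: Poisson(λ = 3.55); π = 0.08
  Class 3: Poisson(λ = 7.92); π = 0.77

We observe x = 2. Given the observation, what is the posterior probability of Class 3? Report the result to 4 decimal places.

The responsibility of component k is P(Z=k) f_k(x) divided by Σ_j P(Z=j) f_j(x).
Poisson probabilities:
  p_1 = e^(−2.21)·2.21^2/2! = 0.267894
  p_2 = e^(−3.55)·3.55^2/2! = 0.181001
  p_3 = e^(−7.92)·7.92^2/2! = 0.0113975
Unnormalised posteriors:
  P(Z=1)·p_1 = 0.15 × 0.267894 = 0.0401842
  P(Z=2)·p_2 = 0.08 × 0.181001 = 0.0144801
  P(Z=3)·p_3 = 0.77 × 0.0113975 = 0.00877604
Normaliser: 0.0401842 + 0.0144801 + 0.00877604 = 0.0634403
P(Class 3 | x) ≈ 0.1383

0.1383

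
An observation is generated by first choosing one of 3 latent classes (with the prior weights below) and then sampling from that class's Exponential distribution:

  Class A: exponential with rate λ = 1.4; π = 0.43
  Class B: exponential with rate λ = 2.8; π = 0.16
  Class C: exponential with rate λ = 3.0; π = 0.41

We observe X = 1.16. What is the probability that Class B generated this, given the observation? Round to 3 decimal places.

0.100

The responsibility of component k is π_k f_k(x) divided by Σ_j π_j f_j(x).
Component likelihoods at x = 1.16:
  L_A = 0.275952
  L_B = 0.108785
  L_C = 0.0924222
Multiply by the mixture weights:
  π_A·L_A = 0.43 × 0.275952 = 0.118659
  π_B·L_B = 0.16 × 0.108785 = 0.0174056
  π_C·L_C = 0.41 × 0.0924222 = 0.0378931
Evidence: 0.118659 + 0.0174056 + 0.0378931 = 0.173958
P(Class B | data) ≈ 0.100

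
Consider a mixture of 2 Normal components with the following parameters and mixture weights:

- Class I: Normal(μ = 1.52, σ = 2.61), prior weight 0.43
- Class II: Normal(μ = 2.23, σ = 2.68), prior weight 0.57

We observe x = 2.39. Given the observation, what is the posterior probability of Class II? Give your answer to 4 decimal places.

0.5767

The responsibility of component k is π_k f_k(x) divided by Σ_j π_j f_j(x).
Component likelihoods at x = 2.39:
  f_I = 0.144591
  f_II = 0.148594
Weight by the priors:
  π_I·f_I = 0.43 × 0.144591 = 0.0621742
  π_II·f_II = 0.57 × 0.148594 = 0.0846986
Normaliser: 0.0621742 + 0.0846986 = 0.146873
P(Class II | the observation) ≈ 0.5767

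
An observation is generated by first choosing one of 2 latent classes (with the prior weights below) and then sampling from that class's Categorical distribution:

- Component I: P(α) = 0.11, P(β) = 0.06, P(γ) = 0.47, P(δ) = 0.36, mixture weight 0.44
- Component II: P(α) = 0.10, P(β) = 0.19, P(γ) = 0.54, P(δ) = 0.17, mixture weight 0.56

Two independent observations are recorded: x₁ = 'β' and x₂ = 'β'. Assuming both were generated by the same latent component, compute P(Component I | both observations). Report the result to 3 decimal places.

0.073

P(component k | x) = P(Z=k)·f_k(x) / marginal(x), where marginal(x) = Σ_j P(Z=j)·f_j(x).
Since both observations come from the same component, the likelihood for component k is f_k(x₁)·f_k(x₂).
  L_I = [P(β | comp) = 0.06] × [0.06] = 0.0036
  L_II = [P(β | comp) = 0.19] × [0.19] = 0.0361
Prior × likelihood for each component:
  P(Z=I)·L_I = 0.44 × 0.0036 = 0.001584
  P(Z=II)·L_II = 0.56 × 0.0361 = 0.020216
Sum: 0.001584 + 0.020216 = 0.0218
So the posterior for Component I is 0.001584 / 0.0218 ≈ 0.073.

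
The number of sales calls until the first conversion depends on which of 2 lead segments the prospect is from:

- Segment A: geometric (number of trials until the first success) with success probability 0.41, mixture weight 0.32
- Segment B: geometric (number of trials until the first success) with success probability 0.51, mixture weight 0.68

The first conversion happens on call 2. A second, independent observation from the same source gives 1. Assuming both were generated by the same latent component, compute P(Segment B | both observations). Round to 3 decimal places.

0.732

Apply Bayes' rule: the posterior for each component is proportional to its prior times its likelihood at x.
Since both observations come from the same component, the likelihood for component k is f_k(x₁)·f_k(x₂).
  L_A = [0.41·(1−0.41)^1 = 0.41·0.59 = 0.2419] × [0.41] = 0.099179
  L_B = [0.51·(1−0.51)^1 = 0.51·0.49 = 0.2499] × [0.51] = 0.127449
Unnormalised posteriors:
  π_A·L_A = 0.32 × 0.099179 = 0.0317373
  π_B·L_B = 0.68 × 0.127449 = 0.0866653
Marginal: 0.0317373 + 0.0866653 = 0.118403
So the posterior for Segment B is 0.0866653 / 0.118403 ≈ 0.732.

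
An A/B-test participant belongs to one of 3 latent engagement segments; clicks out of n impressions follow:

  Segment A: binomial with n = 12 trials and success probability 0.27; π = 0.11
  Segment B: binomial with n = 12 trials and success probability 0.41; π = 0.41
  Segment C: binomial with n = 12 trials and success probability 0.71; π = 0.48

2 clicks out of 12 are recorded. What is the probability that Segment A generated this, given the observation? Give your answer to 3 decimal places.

Posterior ∝ prior × likelihood, so P(k | x) ∝ π_k f_k(x); normalise over all components.
Binomial probabilities:
  p_A = 0.206776
  p_B = 0.0567064
  p_C = 0.000139972
Multiply by the mixture weights:
  π_A·p_A = 0.11 × 0.206776 = 0.0227454
  π_B·p_B = 0.41 × 0.0567064 = 0.0232496
  π_C·p_C = 0.48 × 0.000139972 = 6.71865e-05
Sum: 0.0227454 + 0.0232496 + 6.71865e-05 = 0.0460622
So the posterior for Segment A is 0.0227454 / 0.0460622 ≈ 0.494.

0.494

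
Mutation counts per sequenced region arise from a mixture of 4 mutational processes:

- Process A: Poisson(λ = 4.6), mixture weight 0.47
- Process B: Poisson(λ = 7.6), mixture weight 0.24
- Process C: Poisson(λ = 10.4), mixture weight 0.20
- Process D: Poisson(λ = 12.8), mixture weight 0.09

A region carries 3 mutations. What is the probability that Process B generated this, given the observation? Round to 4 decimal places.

Apply Bayes' rule: the posterior for each component is proportional to its prior times its likelihood at x.
Evaluate each component's likelihood at the observed value:
  p_A = 0.163068
  p_B = 0.0366144
  p_C = 0.0057054
  p_D = 0.00096496
Weight by the priors:
  w_A·p_A = 0.47 × 0.163068 = 0.0766418
  w_B·p_B = 0.24 × 0.0366144 = 0.00878745
  w_C·p_C = 0.20 × 0.0057054 = 0.00114108
  w_D·p_D = 0.09 × 0.00096496 = 8.68464e-05
Evidence: 0.0766418 + 0.00878745 + 0.00114108 + 8.68464e-05 = 0.0866571
P(Process B | the observation) = 0.00878745 / 0.0866571 ≈ 0.1014

0.1014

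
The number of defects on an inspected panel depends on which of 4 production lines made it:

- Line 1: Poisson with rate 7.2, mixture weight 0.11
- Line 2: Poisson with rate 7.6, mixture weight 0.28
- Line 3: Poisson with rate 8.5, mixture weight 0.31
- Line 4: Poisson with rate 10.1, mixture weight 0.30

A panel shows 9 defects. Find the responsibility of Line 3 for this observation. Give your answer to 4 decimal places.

Apply Bayes' rule: the posterior for each component is proportional to its prior times its likelihood at x.
Component likelihoods at x = 9 defects:
  L_1 = 0.106982
  L_2 = 0.11666
  L_3 = 0.129869
  L_4 = 0.12381
Prior × likelihood for each component:
  π_1·L_1 = 0.11 × 0.106982 = 0.011768
  π_2·L_2 = 0.28 × 0.11666 = 0.0326647
  π_3·L_3 = 0.31 × 0.129869 = 0.0402593
  π_4·L_4 = 0.30 × 0.12381 = 0.0371429
Evidence: 0.011768 + 0.0326647 + 0.0402593 + 0.0371429 = 0.121835
So the posterior for Line 3 is 0.0402593 / 0.121835 ≈ 0.3304.

0.3304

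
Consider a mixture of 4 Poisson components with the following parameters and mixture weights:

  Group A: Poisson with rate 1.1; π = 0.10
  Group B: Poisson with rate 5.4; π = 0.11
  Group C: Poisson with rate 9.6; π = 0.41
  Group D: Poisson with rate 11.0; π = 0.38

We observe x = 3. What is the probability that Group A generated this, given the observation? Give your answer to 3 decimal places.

By Bayes' theorem, P(k | x) = w_k f_k(x) / Σ_j w_j f_j(x).
Poisson probabilities:
  L_A = 0.0738419
  L_B = 0.118533
  L_C = 0.00998701
  L_D = 0.00370499
Weight by the priors:
  w_A·L_A = 0.10 × 0.0738419 = 0.00738419
  w_B·L_B = 0.11 × 0.118533 = 0.0130386
  w_C·L_C = 0.41 × 0.00998701 = 0.00409467
  w_D·L_D = 0.38 × 0.00370499 = 0.0014079
Normaliser: 0.00738419 + 0.0130386 + 0.00409467 + 0.0014079 = 0.0259254
P(Group A | x) = 0.00738419 / 0.0259254 ≈ 0.285

0.285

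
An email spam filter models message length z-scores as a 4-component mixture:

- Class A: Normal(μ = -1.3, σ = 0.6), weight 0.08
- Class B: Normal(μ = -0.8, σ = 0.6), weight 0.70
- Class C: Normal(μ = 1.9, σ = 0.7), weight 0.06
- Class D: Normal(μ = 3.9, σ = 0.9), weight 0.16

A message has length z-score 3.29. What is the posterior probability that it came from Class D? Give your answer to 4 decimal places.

P(component k | x) = π_k·f_k(x) / marginal(x), where marginal(x) = Σ_j π_j·f_j(x).
Normal densities:
  p_A = (1/(0.6·√(2π)))·exp(−(3.29−-1.3)²/(2·0.6²)) = 0.664904·exp(-29.26125) = 1.30245e-13
  p_B = (1/(0.6·√(2π)))·exp(−(3.29−-0.8)²/(2·0.6²)) = 0.664904·exp(-23.23347) = 5.40244e-11
  p_C = (1/(0.7·√(2π)))·exp(−(3.29−1.9)²/(2·0.7²)) = 0.569918·exp(-1.97153) = 0.0793574
  p_D = (1/(0.9·√(2π)))·exp(−(3.29−3.9)²/(2·0.9²)) = 0.443269·exp(-0.22969) = 0.352301
Weight by the priors:
  π_A·p_A = 0.08 × 1.30245e-13 = 1.04196e-14
  π_B·p_B = 0.70 × 5.40244e-11 = 3.78171e-11
  π_C·p_C = 0.06 × 0.0793574 = 0.00476144
  π_D·p_D = 0.16 × 0.352301 = 0.0563682
Evidence: 1.04196e-14 + 3.78171e-11 + 0.00476144 + 0.0563682 = 0.0611296
P(Class D | data) ≈ 0.9221

0.9221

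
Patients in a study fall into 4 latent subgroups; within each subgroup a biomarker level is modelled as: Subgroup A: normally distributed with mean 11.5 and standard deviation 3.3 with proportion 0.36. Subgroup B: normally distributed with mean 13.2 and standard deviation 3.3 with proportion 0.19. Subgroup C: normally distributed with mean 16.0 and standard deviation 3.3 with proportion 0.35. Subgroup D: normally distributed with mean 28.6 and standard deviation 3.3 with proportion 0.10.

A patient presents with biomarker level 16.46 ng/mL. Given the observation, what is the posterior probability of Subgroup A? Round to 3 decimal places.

0.201

The responsibility of component k is π_k f_k(x) divided by Σ_j π_j f_j(x).
Normal densities:
  f_A = (1/(3.3·√(2π)))·exp(−(16.46−11.5)²/(2·3.3²)) = 0.120892·exp(-1.12955) = 0.0390696
  f_B = (1/(3.3·√(2π)))·exp(−(16.46−13.2)²/(2·3.3²)) = 0.120892·exp(-0.48795) = 0.0742132
  f_C = (1/(3.3·√(2π)))·exp(−(16.46−16.0)²/(2·3.3²)) = 0.120892·exp(-0.00972) = 0.119723
  f_D = (1/(3.3·√(2π)))·exp(−(16.46−28.6)²/(2·3.3²)) = 0.120892·exp(-6.76674) = 0.0001392
Multiply by the mixture weights:
  π_A·f_A = 0.36 × 0.0390696 = 0.014065
  π_B·f_B = 0.19 × 0.0742132 = 0.0141005
  π_C·f_C = 0.35 × 0.119723 = 0.041903
  π_D·f_D = 0.10 × 0.0001392 = 1.392e-05
Marginal: 0.014065 + 0.0141005 + 0.041903 + 1.392e-05 = 0.0700825
P(Subgroup A | x) ≈ 0.201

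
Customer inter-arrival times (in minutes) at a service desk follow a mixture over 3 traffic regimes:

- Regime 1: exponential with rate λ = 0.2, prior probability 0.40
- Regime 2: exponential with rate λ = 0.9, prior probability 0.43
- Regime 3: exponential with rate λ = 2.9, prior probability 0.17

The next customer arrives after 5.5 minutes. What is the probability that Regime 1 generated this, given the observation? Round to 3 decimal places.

0.907

By Bayes' theorem, P(k | x) = π_k f_k(x) / Σ_j π_j f_j(x).
Evaluate each component's likelihood at the observed value:
  L_1 = 0.2·e^(−0.2·5.5) = 0.2·e^(−1.1000) = 0.0665742
  L_2 = 0.9·e^(−0.9·5.5) = 0.9·e^(−4.9500) = 0.00637507
  L_3 = 2.9·e^(−2.9·5.5) = 2.9·e^(−15.9500) = 3.43084e-07
Unnormalised posteriors:
  π_1·L_1 = 0.40 × 0.0665742 = 0.0266297
  π_2·L_2 = 0.43 × 0.00637507 = 0.00274128
  π_3·L_3 = 0.17 × 3.43084e-07 = 5.83244e-08
Evidence: 0.0266297 + 0.00274128 + 5.83244e-08 = 0.029371
So the posterior for Regime 1 is 0.0266297 / 0.029371 ≈ 0.907.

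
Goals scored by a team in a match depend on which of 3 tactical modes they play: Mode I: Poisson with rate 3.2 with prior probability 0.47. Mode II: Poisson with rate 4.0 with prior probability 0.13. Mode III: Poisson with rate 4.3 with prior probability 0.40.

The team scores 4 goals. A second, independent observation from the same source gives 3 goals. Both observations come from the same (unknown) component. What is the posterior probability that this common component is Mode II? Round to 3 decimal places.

By Bayes' theorem, P(k | x) = π_k f_k(x) / Σ_j π_j f_j(x).
Since both observations come from the same component, the likelihood for component k is f_k(x₁)·f_k(x₂).
  L_I = [0.178093] × [0.222616] = 0.0396463
  L_II = [0.195367] × [0.195367] = 0.0381682
  L_III = [0.193284] × [0.179799] = 0.0347523
Unnormalised posteriors:
  π_I·L_I = 0.47 × 0.0396463 = 0.0186338
  π_II·L_II = 0.13 × 0.0381682 = 0.00496187
  π_III·L_III = 0.40 × 0.0347523 = 0.0139009
Evidence: 0.0186338 + 0.00496187 + 0.0139009 = 0.0374966
P(Mode II | x) = 0.00496187 / 0.0374966 ≈ 0.132

0.132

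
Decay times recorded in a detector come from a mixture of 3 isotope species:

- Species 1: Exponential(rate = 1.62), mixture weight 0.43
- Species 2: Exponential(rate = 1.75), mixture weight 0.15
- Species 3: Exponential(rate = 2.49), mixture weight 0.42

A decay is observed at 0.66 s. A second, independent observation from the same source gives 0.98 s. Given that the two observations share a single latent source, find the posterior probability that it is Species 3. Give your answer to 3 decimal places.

0.294

The responsibility of component k is π_k f_k(x) divided by Σ_j π_j f_j(x).
Since both observations come from the same component, the likelihood for component k is f_k(x₁)·f_k(x₂).
  f_1 = [0.556119] × [0.331153] = 0.18416
  f_2 = [0.551351] × [0.314937] = 0.17364
  f_3 = [0.481371] × [0.216987] = 0.104451
Multiply by the mixture weights:
  π_1·f_1 = 0.43 × 0.18416 = 0.079189
  π_2·f_2 = 0.15 × 0.17364 = 0.0260461
  π_3·f_3 = 0.42 × 0.104451 = 0.0438695
Denominator: 0.079189 + 0.0260461 + 0.0438695 = 0.149105
So the posterior for Species 3 is 0.0438695 / 0.149105 ≈ 0.294.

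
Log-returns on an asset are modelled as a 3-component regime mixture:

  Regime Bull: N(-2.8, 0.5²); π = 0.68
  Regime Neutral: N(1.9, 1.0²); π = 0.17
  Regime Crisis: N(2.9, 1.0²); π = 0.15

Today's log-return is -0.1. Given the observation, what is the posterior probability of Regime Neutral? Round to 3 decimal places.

0.932

The responsibility of component k is P(Z=k) f_k(x) divided by Σ_j P(Z=j) f_j(x).
Normal densities:
  f_Bull = 3.71472e-07
  f_Neutral = 0.053991
  f_Crisis = 0.00443185
Weight by the priors:
  P(Z=Bull)·f_Bull = 0.68 × 3.71472e-07 = 2.52601e-07
  P(Z=Neutral)·f_Neutral = 0.17 × 0.053991 = 0.00917846
  P(Z=Crisis)·f_Crisis = 0.15 × 0.00443185 = 0.000664777
Normaliser: 2.52601e-07 + 0.00917846 + 0.000664777 = 0.00984349
P(Regime Neutral | -0.1) = 0.00917846 / 0.00984349 ≈ 0.932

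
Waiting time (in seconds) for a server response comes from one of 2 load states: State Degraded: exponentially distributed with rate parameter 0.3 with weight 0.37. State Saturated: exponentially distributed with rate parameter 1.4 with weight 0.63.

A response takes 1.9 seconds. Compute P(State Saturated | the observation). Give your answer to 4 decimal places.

The responsibility of component k is π_k f_k(x) divided by Σ_j π_j f_j(x).
Evaluate each component's likelihood at the observed value:
  p_Degraded = 0.3·e^(−0.3·1.9) = 0.3·e^(−0.5700) = 0.169658
  p_Saturated = 1.4·e^(−1.4·1.9) = 1.4·e^(−2.6600) = 0.0979275
Multiply by the mixture weights:
  π_Degraded·p_Degraded = 0.37 × 0.169658 = 0.0627733
  π_Saturated·p_Saturated = 0.63 × 0.0979275 = 0.0616943
Normaliser: 0.0627733 + 0.0616943 = 0.124468
P(State Saturated | 1.9 seconds) = 0.0616943 / 0.124468 ≈ 0.4957

0.4957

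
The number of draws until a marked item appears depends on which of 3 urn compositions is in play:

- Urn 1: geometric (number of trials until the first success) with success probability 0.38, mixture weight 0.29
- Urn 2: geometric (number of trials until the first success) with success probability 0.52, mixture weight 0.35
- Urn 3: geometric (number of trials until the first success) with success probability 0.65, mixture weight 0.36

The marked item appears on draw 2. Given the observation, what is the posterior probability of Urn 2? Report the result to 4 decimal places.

The responsibility of component k is P(Z=k) f_k(x) divided by Σ_j P(Z=j) f_j(x).
Evaluate each component's likelihood at the observed value:
  f_1 = 0.38·(1−0.38)^1 = 0.38·0.62 = 0.2356
  f_2 = 0.52·(1−0.52)^1 = 0.52·0.48 = 0.2496
  f_3 = 0.65·(1−0.65)^1 = 0.65·0.35 = 0.2275
Weight by the priors:
  P(Z=1)·f_1 = 0.29 × 0.2356 = 0.068324
  P(Z=2)·f_2 = 0.35 × 0.2496 = 0.08736
  P(Z=3)·f_3 = 0.36 × 0.2275 = 0.0819
Denominator: 0.068324 + 0.08736 + 0.0819 = 0.237584
P(Urn 2 | x) = 0.08736 / 0.237584 ≈ 0.3677

0.3677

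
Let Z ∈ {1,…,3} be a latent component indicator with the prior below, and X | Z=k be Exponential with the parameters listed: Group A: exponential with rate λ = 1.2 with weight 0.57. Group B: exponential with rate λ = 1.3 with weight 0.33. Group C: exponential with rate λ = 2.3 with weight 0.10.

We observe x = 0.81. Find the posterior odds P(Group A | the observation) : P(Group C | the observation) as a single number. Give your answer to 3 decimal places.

7.249

The posterior odds equal the prior odds times the likelihood ratio: (π_i/π_j)·(f_i(x)/f_j(x)).
Exponential densities:
  L_A = 0.453991
  L_B = 0.453556
  L_C = 0.356975
0.258775 / 0.0356975 ≈ 7.249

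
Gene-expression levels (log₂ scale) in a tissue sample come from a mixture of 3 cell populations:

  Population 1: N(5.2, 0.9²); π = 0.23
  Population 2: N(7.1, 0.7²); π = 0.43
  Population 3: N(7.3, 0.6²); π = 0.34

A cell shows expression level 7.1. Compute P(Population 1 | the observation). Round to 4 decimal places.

0.0234

P(component k | x) = w_k·f_k(x) / marginal(x), where marginal(x) = Σ_j w_j·f_j(x).
Evaluate each component's likelihood at the observed value:
  f_1 = (1/(0.9·√(2π)))·exp(−(7.1−5.2)²/(2·0.9²)) = 0.443269·exp(-2.22840) = 0.0477406
  f_2 = (1/(0.7·√(2π)))·exp(−(7.1−7.1)²/(2·0.7²)) = 0.569918·exp(-0.00000) = 0.569918
  f_3 = (1/(0.6·√(2π)))·exp(−(7.1−7.3)²/(2·0.6²)) = 0.664904·exp(-0.05556) = 0.628972
Weight by the priors:
  w_1·f_1 = 0.23 × 0.0477406 = 0.0109803
  w_2·f_2 = 0.43 × 0.569918 = 0.245065
  w_3·f_3 = 0.34 × 0.628972 = 0.21385
Marginal: 0.0109803 + 0.245065 + 0.21385 = 0.469895
So the posterior for Population 1 is 0.0109803 / 0.469895 ≈ 0.0234.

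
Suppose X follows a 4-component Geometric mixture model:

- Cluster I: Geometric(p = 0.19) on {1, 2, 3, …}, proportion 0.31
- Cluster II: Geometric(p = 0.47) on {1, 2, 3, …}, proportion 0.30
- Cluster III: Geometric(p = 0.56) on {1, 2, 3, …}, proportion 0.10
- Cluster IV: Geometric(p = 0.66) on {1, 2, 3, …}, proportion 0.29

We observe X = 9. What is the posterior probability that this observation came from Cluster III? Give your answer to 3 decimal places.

P(component k | x) = π_k·f_k(x) / marginal(x), where marginal(x) = Σ_j π_j·f_j(x).
Evaluate each component's likelihood at the observed value:
  p_I = 0.19·(1−0.19)^8 = 0.19·0.185302 = 0.0352074
  p_II = 0.47·(1−0.47)^8 = 0.47·0.00622597 = 0.00292621
  p_III = 0.56·(1−0.56)^8 = 0.56·0.00140482 = 0.000786701
  p_IV = 0.66·(1−0.66)^8 = 0.66·0.000178579 = 0.000117862
Unnormalised posteriors:
  π_I·p_I = 0.31 × 0.0352074 = 0.0109143
  π_II·p_II = 0.30 × 0.00292621 = 0.000877862
  π_III·p_III = 0.10 × 0.000786701 = 7.86701e-05
  π_IV·p_IV = 0.29 × 0.000117862 = 3.41801e-05
Evidence: 0.0109143 + 0.000877862 + 7.86701e-05 + 3.41801e-05 = 0.011905
P(Cluster III | data) ≈ 0.007

0.007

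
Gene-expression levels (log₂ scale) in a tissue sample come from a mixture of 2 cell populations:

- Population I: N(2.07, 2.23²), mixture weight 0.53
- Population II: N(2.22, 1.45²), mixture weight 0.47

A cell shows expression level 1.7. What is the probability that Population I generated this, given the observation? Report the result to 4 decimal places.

The responsibility of component k is π_k f_k(x) divided by Σ_j π_j f_j(x).
Evaluate each component's likelihood at the observed value:
  p_I = (1/(2.23·√(2π)))·exp(−(1.7−2.07)²/(2·2.23²)) = 0.178898·exp(-0.01376) = 0.176452
  p_II = (1/(1.45·√(2π)))·exp(−(1.7−2.22)²/(2·1.45²)) = 0.275133·exp(-0.06430) = 0.257997
Prior × likelihood for each component:
  π_I·p_I = 0.53 × 0.176452 = 0.0935197
  π_II·p_II = 0.47 × 0.257997 = 0.121259
Marginal: 0.0935197 + 0.121259 = 0.214778
P(Population I | data) ≈ 0.4354

0.4354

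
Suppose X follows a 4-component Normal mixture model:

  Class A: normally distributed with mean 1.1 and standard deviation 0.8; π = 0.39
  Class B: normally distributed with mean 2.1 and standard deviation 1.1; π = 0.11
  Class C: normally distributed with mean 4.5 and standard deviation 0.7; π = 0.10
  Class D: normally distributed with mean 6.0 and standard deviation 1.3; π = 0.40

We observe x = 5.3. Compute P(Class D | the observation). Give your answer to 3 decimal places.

Posterior ∝ prior × likelihood, so P(k | x) ∝ π_k f_k(x); normalise over all components.
Component likelihoods at x = 5.3:
  p_A = (1/(0.8·√(2π)))·exp(−(5.3−1.1)²/(2·0.8²)) = 0.498678·exp(-13.78125) = 5.16059e-07
  p_B = (1/(1.1·√(2π)))·exp(−(5.3−2.1)²/(2·1.1²)) = 0.362675·exp(-4.23140) = 0.00527038
  p_C = (1/(0.7·√(2π)))·exp(−(5.3−4.5)²/(2·0.7²)) = 0.569918·exp(-0.65306) = 0.296614
  p_D = (1/(1.3·√(2π)))·exp(−(5.3−6.0)²/(2·1.3²)) = 0.306879·exp(-0.14497) = 0.265465
Prior × likelihood for each component:
  π_A·p_A = 0.39 × 5.16059e-07 = 2.01263e-07
  π_B·p_B = 0.11 × 0.00527038 = 0.000579741
  π_C·p_C = 0.10 × 0.296614 = 0.0296614
  π_D·p_D = 0.40 × 0.265465 = 0.106186
Denominator: 2.01263e-07 + 0.000579741 + 0.0296614 + 0.106186 = 0.136427
P(Class D | the observation) ≈ 0.778

0.778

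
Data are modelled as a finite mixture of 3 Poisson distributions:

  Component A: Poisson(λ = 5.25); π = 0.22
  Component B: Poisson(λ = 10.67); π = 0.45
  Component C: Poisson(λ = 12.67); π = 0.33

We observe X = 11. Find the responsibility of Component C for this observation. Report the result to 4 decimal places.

0.3859

Apply Bayes' rule: the posterior for each component is proportional to its prior times its likelihood at x.
Evaluate each component's likelihood at the observed value:
  L_A = 0.0109787
  L_B = 0.118777
  L_C = 0.106384
Multiply by the mixture weights:
  π_A·L_A = 0.22 × 0.0109787 = 0.00241531
  π_B·L_B = 0.45 × 0.118777 = 0.0534495
  π_C·L_C = 0.33 × 0.106384 = 0.0351067
Evidence: 0.00241531 + 0.0534495 + 0.0351067 = 0.0909715
Responsibility of Component C: 0.0351067 / 0.0909715 ≈ 0.3859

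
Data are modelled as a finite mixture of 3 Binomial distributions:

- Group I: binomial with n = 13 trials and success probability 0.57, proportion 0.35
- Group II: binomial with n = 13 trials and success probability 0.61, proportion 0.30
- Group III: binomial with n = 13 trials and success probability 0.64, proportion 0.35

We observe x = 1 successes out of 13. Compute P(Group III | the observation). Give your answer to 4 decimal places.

P(component k | x) = P(Z=k)·f_k(x) / marginal(x), where marginal(x) = Σ_j P(Z=j)·f_j(x).
Evaluate each component's likelihood at the observed value:
  p_I = C(13,1)·0.57^1·0.43^12 = 13·0.57·3.99596e-05 = 0.000296101
  p_II = C(13,1)·0.61^1·0.39^12 = 13·0.61·1.23816e-05 = 9.81858e-05
  p_III = C(13,1)·0.64^1·0.36^12 = 13·0.64·4.73838e-06 = 3.94233e-05
Unnormalised posteriors:
  P(Z=I)·p_I = 0.35 × 0.000296101 = 0.000103635
  P(Z=II)·p_II = 0.30 × 9.81858e-05 = 2.94557e-05
  P(Z=III)·p_III = 0.35 × 3.94233e-05 = 1.37982e-05
Evidence: 0.000103635 + 2.94557e-05 + 1.37982e-05 = 0.000146889
Responsibility of Group III: 1.37982e-05 / 0.000146889 ≈ 0.0939

0.0939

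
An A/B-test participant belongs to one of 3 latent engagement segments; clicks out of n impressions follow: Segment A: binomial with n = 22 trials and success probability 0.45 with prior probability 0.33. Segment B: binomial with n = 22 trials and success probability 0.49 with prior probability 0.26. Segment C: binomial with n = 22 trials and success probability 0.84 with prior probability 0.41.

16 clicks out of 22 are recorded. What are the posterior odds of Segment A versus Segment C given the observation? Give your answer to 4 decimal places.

Posterior odds = (P(Z=i) f_i(x)) / (P(Z=j) f_j(x)); the normalising sum cancels.
Evaluate each component's likelihood at the observed value:
  p_A = 0.0058397
  p_B = 0.0145002
  p_C = 0.0769136
Posterior odds = (P(Z=A)·p_A) / (P(Z=C)·p_C) = (0.33·0.0058397) / (0.41·0.0769136) = 0.0019271 / 0.0315346 ≈ 0.0611

0.0611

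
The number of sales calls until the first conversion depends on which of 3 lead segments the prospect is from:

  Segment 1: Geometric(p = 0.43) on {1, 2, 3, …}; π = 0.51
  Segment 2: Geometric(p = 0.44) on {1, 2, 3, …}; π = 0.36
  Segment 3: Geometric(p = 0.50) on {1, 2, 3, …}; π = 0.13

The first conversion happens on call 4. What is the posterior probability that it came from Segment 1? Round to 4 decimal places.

0.5305

The responsibility of component k is w_k f_k(x) divided by Σ_j w_j f_j(x).
Component likelihoods at x = 4:
  p_1 = 0.43·(1−0.43)^3 = 0.43·0.185193 = 0.079633
  p_2 = 0.44·(1−0.44)^3 = 0.44·0.175616 = 0.077271
  p_3 = 0.50·(1−0.50)^3 = 0.50·0.125 = 0.0625
Unnormalised posteriors:
  w_1·p_1 = 0.51 × 0.079633 = 0.0406128
  w_2·p_2 = 0.36 × 0.077271 = 0.0278176
  w_3·p_3 = 0.13 × 0.0625 = 0.008125
Marginal: 0.0406128 + 0.0278176 + 0.008125 = 0.0765554
P(Segment 1 | the observation) = 0.0406128 / 0.0765554 ≈ 0.5305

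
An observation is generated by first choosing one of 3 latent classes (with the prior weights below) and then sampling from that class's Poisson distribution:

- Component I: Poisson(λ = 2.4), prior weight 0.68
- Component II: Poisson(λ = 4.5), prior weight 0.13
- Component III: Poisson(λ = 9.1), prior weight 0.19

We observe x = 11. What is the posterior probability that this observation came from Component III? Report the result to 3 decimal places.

0.970

Posterior ∝ prior × likelihood, so P(k | x) ∝ P(Z=k) f_k(x); normalise over all components.
Evaluate each component's likelihood at the observed value:
  f_I = 3.45829e-05
  f_II = 0.00426439
  f_III = 0.0991334
Unnormalised posteriors:
  P(Z=I)·f_I = 0.68 × 3.45829e-05 = 2.35164e-05
  P(Z=II)·f_II = 0.13 × 0.00426439 = 0.000554371
  P(Z=III)·f_III = 0.19 × 0.0991334 = 0.0188353
Denominator: 2.35164e-05 + 0.000554371 + 0.0188353 = 0.0194132
P(Component III | the observation) ≈ 0.970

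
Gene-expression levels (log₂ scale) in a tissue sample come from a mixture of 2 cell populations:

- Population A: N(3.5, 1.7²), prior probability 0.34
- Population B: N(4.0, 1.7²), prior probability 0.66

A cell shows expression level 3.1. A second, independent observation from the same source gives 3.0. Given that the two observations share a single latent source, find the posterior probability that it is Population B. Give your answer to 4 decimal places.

Posterior ∝ prior × likelihood, so P(k | x) ∝ P(Z=k) f_k(x); normalise over all components.
Since both observations come from the same component, the likelihood for component k is f_k(x₁)·f_k(x₂).
  L_A = [(1/(1.7·√(2π)))·exp(−(3.1−3.5)²/(2·1.7²)) = 0.234672·exp(-0.02768) = 0.228265] × [0.224738] = 0.0512998
  L_B = [(1/(1.7·√(2π)))·exp(−(3.1−4.0)²/(2·1.7²)) = 0.234672·exp(-0.14014) = 0.203986] × [0.197389] = 0.0402646
Prior × likelihood for each component:
  P(Z=A)·L_A = 0.34 × 0.0512998 = 0.0174419
  P(Z=B)·L_B = 0.66 × 0.0402646 = 0.0265746
Denominator: 0.0174419 + 0.0265746 = 0.0440166
Responsibility of Population B: 0.0265746 / 0.0440166 ≈ 0.6037

0.6037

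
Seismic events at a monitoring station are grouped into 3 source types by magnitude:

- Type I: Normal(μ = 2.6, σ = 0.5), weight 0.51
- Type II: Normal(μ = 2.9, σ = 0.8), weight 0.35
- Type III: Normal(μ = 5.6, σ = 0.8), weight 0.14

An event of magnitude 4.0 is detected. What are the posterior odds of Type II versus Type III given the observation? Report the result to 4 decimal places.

Posterior odds = (π_i f_i(x)) / (π_j f_j(x)); the normalising sum cancels.
Normal densities:
  p_I = 0.0158309
  p_II = 0.193765
  p_III = 0.0674887
0.0678179 / 0.00944842 ≈ 7.1777

7.1777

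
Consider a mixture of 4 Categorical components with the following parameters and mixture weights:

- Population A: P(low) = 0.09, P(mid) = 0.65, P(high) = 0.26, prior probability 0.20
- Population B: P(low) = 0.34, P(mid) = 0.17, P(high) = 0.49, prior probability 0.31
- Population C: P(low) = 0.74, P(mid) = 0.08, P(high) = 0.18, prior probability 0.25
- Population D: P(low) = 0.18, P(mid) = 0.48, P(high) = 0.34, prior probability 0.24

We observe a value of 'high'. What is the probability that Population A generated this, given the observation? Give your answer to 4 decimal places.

P(component k | x) = P(Z=k)·f_k(x) / marginal(x), where marginal(x) = Σ_j P(Z=j)·f_j(x).
Categorical probabilities:
  f_A = 0.26
  f_B = 0.49
  f_C = 0.18
  f_D = 0.34
Unnormalised posteriors:
  P(Z=A)·f_A = 0.20 × 0.26 = 0.052
  P(Z=B)·f_B = 0.31 × 0.49 = 0.1519
  P(Z=C)·f_C = 0.25 × 0.18 = 0.045
  P(Z=D)·f_D = 0.24 × 0.34 = 0.0816
Evidence: 0.052 + 0.1519 + 0.045 + 0.0816 = 0.3305
P(Population A | x) = 0.052 / 0.3305 ≈ 0.1573

0.1573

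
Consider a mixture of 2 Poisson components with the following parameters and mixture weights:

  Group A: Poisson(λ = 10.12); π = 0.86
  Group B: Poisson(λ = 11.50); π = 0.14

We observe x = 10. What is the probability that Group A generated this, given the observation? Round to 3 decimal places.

0.872

Apply Bayes' rule: the posterior for each component is proportional to its prior times its likelihood at x.
Evaluate each component's likelihood at the observed value:
  p_A = e^(−10.12)·10.12^10/10! = 0.125021
  p_B = e^(−11.50)·11.50^10/10! = 0.112935
Weight by the priors:
  w_A·p_A = 0.86 × 0.125021 = 0.107518
  w_B·p_B = 0.14 × 0.112935 = 0.0158109
Sum: 0.107518 + 0.0158109 = 0.123329
Responsibility of Group A: 0.107518 / 0.123329 ≈ 0.872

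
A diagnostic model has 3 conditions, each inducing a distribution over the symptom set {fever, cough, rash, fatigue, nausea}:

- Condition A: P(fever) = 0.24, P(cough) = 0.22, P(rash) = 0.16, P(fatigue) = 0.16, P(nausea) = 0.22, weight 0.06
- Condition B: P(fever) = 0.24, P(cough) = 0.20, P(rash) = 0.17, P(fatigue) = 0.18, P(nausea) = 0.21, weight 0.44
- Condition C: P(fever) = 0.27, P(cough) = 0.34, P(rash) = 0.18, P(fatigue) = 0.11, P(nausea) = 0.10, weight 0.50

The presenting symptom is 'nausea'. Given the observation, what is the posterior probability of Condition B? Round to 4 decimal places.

The responsibility of component k is π_k f_k(x) divided by Σ_j π_j f_j(x).
Categorical probabilities:
  p_A = 0.22
  p_B = 0.21
  p_C = 0.1
Prior × likelihood for each component:
  π_A·p_A = 0.06 × 0.22 = 0.0132
  π_B·p_B = 0.44 × 0.21 = 0.0924
  π_C·p_C = 0.50 × 0.1 = 0.05
Normaliser: 0.0132 + 0.0924 + 0.05 = 0.1556
P(Condition B | 'nausea') = 0.0924 / 0.1556 ≈ 0.5938

0.5938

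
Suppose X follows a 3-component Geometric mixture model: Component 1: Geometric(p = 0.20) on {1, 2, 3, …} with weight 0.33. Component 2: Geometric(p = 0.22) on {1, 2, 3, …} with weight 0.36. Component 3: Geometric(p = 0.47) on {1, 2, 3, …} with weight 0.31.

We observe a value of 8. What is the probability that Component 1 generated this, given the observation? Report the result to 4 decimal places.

P(component k | x) = P(Z=k)·f_k(x) / marginal(x), where marginal(x) = Σ_j P(Z=j)·f_j(x).
Geometric probabilities:
  L_1 = 0.20·(1−0.20)^7 = 0.20·0.209715 = 0.041943
  L_2 = 0.22·(1−0.22)^7 = 0.22·0.175656 = 0.0386443
  L_3 = 0.47·(1−0.47)^7 = 0.47·0.0117471 = 0.00552114
Prior × likelihood for each component:
  P(Z=1)·L_1 = 0.33 × 0.041943 = 0.0138412
  P(Z=2)·L_2 = 0.36 × 0.0386443 = 0.0139119
  P(Z=3)·L_3 = 0.31 × 0.00552114 = 0.00171155
Sum: 0.0138412 + 0.0139119 + 0.00171155 = 0.0294647
So the posterior for Component 1 is 0.0138412 / 0.0294647 ≈ 0.4698.

0.4698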